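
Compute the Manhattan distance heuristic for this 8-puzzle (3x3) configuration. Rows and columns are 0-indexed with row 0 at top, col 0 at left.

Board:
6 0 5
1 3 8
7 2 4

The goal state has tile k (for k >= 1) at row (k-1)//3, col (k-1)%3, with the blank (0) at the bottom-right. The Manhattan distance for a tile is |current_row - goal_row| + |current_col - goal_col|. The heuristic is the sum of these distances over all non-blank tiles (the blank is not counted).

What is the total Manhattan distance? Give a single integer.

Answer: 15

Derivation:
Tile 6: at (0,0), goal (1,2), distance |0-1|+|0-2| = 3
Tile 5: at (0,2), goal (1,1), distance |0-1|+|2-1| = 2
Tile 1: at (1,0), goal (0,0), distance |1-0|+|0-0| = 1
Tile 3: at (1,1), goal (0,2), distance |1-0|+|1-2| = 2
Tile 8: at (1,2), goal (2,1), distance |1-2|+|2-1| = 2
Tile 7: at (2,0), goal (2,0), distance |2-2|+|0-0| = 0
Tile 2: at (2,1), goal (0,1), distance |2-0|+|1-1| = 2
Tile 4: at (2,2), goal (1,0), distance |2-1|+|2-0| = 3
Sum: 3 + 2 + 1 + 2 + 2 + 0 + 2 + 3 = 15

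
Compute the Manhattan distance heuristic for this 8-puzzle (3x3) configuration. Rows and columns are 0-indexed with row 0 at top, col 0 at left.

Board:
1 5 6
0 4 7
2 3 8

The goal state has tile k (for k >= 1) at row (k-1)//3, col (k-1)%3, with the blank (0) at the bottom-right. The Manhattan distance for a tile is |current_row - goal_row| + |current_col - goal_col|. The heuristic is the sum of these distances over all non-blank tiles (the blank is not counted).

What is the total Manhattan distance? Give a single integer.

Tile 1: (0,0)->(0,0) = 0
Tile 5: (0,1)->(1,1) = 1
Tile 6: (0,2)->(1,2) = 1
Tile 4: (1,1)->(1,0) = 1
Tile 7: (1,2)->(2,0) = 3
Tile 2: (2,0)->(0,1) = 3
Tile 3: (2,1)->(0,2) = 3
Tile 8: (2,2)->(2,1) = 1
Sum: 0 + 1 + 1 + 1 + 3 + 3 + 3 + 1 = 13

Answer: 13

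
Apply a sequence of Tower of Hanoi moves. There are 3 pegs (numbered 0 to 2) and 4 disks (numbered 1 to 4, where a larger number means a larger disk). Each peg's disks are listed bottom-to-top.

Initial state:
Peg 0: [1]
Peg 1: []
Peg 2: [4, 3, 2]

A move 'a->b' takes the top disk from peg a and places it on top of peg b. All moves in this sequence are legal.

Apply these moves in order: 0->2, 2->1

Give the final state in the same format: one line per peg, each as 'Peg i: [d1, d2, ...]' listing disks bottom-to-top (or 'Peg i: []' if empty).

After move 1 (0->2):
Peg 0: []
Peg 1: []
Peg 2: [4, 3, 2, 1]

After move 2 (2->1):
Peg 0: []
Peg 1: [1]
Peg 2: [4, 3, 2]

Answer: Peg 0: []
Peg 1: [1]
Peg 2: [4, 3, 2]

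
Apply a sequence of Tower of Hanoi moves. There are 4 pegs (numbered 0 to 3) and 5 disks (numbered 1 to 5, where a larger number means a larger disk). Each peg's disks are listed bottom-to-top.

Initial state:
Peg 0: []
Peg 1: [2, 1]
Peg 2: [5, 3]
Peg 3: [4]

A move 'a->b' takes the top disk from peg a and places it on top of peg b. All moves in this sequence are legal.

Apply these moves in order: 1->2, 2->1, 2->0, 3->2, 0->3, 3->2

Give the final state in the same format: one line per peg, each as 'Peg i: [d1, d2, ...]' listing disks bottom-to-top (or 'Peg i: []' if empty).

Answer: Peg 0: []
Peg 1: [2, 1]
Peg 2: [5, 4, 3]
Peg 3: []

Derivation:
After move 1 (1->2):
Peg 0: []
Peg 1: [2]
Peg 2: [5, 3, 1]
Peg 3: [4]

After move 2 (2->1):
Peg 0: []
Peg 1: [2, 1]
Peg 2: [5, 3]
Peg 3: [4]

After move 3 (2->0):
Peg 0: [3]
Peg 1: [2, 1]
Peg 2: [5]
Peg 3: [4]

After move 4 (3->2):
Peg 0: [3]
Peg 1: [2, 1]
Peg 2: [5, 4]
Peg 3: []

After move 5 (0->3):
Peg 0: []
Peg 1: [2, 1]
Peg 2: [5, 4]
Peg 3: [3]

After move 6 (3->2):
Peg 0: []
Peg 1: [2, 1]
Peg 2: [5, 4, 3]
Peg 3: []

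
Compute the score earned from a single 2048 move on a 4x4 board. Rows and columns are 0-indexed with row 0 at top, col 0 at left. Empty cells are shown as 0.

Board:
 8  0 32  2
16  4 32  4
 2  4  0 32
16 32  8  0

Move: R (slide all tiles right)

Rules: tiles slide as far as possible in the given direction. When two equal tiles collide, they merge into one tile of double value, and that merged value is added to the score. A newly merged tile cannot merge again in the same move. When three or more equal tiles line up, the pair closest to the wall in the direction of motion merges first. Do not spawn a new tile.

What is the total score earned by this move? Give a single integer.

Slide right:
row 0: [8, 0, 32, 2] -> [0, 8, 32, 2]  score +0 (running 0)
row 1: [16, 4, 32, 4] -> [16, 4, 32, 4]  score +0 (running 0)
row 2: [2, 4, 0, 32] -> [0, 2, 4, 32]  score +0 (running 0)
row 3: [16, 32, 8, 0] -> [0, 16, 32, 8]  score +0 (running 0)
Board after move:
 0  8 32  2
16  4 32  4
 0  2  4 32
 0 16 32  8

Answer: 0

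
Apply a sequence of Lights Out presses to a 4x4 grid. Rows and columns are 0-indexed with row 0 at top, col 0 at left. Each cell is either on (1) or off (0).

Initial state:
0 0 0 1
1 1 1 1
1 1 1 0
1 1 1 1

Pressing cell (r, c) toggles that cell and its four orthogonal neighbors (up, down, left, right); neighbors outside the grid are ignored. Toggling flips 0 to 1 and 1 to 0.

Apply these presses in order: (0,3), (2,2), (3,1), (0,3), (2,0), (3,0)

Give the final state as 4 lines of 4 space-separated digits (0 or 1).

Answer: 0 0 0 1
0 1 0 1
1 0 0 1
0 1 1 1

Derivation:
After press 1 at (0,3):
0 0 1 0
1 1 1 0
1 1 1 0
1 1 1 1

After press 2 at (2,2):
0 0 1 0
1 1 0 0
1 0 0 1
1 1 0 1

After press 3 at (3,1):
0 0 1 0
1 1 0 0
1 1 0 1
0 0 1 1

After press 4 at (0,3):
0 0 0 1
1 1 0 1
1 1 0 1
0 0 1 1

After press 5 at (2,0):
0 0 0 1
0 1 0 1
0 0 0 1
1 0 1 1

After press 6 at (3,0):
0 0 0 1
0 1 0 1
1 0 0 1
0 1 1 1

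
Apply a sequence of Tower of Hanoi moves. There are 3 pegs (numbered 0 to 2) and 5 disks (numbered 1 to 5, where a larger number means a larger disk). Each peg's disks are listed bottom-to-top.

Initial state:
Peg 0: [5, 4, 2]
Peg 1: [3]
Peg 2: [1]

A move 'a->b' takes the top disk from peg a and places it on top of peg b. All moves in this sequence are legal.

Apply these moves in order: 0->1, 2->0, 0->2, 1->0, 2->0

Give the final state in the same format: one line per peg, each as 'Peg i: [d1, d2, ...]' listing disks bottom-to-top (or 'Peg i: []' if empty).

Answer: Peg 0: [5, 4, 2, 1]
Peg 1: [3]
Peg 2: []

Derivation:
After move 1 (0->1):
Peg 0: [5, 4]
Peg 1: [3, 2]
Peg 2: [1]

After move 2 (2->0):
Peg 0: [5, 4, 1]
Peg 1: [3, 2]
Peg 2: []

After move 3 (0->2):
Peg 0: [5, 4]
Peg 1: [3, 2]
Peg 2: [1]

After move 4 (1->0):
Peg 0: [5, 4, 2]
Peg 1: [3]
Peg 2: [1]

After move 5 (2->0):
Peg 0: [5, 4, 2, 1]
Peg 1: [3]
Peg 2: []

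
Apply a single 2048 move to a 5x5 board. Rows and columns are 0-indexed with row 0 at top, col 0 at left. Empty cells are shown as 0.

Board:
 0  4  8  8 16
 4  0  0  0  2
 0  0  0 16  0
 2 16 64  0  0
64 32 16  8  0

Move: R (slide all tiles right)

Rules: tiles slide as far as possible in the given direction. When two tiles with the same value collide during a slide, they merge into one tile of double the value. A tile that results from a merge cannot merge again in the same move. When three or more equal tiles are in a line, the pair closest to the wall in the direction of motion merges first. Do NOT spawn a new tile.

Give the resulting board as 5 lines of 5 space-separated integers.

Answer:  0  0  4 16 16
 0  0  0  4  2
 0  0  0  0 16
 0  0  2 16 64
 0 64 32 16  8

Derivation:
Slide right:
row 0: [0, 4, 8, 8, 16] -> [0, 0, 4, 16, 16]
row 1: [4, 0, 0, 0, 2] -> [0, 0, 0, 4, 2]
row 2: [0, 0, 0, 16, 0] -> [0, 0, 0, 0, 16]
row 3: [2, 16, 64, 0, 0] -> [0, 0, 2, 16, 64]
row 4: [64, 32, 16, 8, 0] -> [0, 64, 32, 16, 8]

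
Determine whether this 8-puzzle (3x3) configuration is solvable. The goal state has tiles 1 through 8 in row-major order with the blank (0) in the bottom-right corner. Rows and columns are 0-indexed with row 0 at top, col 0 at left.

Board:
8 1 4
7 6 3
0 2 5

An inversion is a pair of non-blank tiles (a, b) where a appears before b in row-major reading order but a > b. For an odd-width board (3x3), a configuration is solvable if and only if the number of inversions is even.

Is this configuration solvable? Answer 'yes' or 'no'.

Inversions (pairs i<j in row-major order where tile[i] > tile[j] > 0): 17
17 is odd, so the puzzle is not solvable.

Answer: no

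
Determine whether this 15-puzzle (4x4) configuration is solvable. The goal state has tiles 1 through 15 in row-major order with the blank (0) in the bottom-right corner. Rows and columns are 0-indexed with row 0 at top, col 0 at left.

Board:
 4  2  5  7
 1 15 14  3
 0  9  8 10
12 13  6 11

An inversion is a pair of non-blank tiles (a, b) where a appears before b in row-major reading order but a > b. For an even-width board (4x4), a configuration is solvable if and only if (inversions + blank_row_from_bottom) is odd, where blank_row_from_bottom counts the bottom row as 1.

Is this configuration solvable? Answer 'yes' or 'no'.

Inversions: 34
Blank is in row 2 (0-indexed from top), which is row 2 counting from the bottom (bottom = 1).
34 + 2 = 36, which is even, so the puzzle is not solvable.

Answer: no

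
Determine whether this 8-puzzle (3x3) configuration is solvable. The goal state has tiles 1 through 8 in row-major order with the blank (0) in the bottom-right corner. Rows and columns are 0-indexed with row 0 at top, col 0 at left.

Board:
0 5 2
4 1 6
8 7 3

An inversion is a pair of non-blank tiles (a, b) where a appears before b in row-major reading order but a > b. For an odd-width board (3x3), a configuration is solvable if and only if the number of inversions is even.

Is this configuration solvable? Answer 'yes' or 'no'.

Inversions (pairs i<j in row-major order where tile[i] > tile[j] > 0): 11
11 is odd, so the puzzle is not solvable.

Answer: no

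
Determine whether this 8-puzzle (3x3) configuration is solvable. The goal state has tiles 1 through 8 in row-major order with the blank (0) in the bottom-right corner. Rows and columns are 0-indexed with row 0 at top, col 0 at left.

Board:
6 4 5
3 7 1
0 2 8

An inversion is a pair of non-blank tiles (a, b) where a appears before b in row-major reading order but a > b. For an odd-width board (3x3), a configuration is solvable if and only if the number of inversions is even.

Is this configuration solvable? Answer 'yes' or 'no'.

Answer: no

Derivation:
Inversions (pairs i<j in row-major order where tile[i] > tile[j] > 0): 15
15 is odd, so the puzzle is not solvable.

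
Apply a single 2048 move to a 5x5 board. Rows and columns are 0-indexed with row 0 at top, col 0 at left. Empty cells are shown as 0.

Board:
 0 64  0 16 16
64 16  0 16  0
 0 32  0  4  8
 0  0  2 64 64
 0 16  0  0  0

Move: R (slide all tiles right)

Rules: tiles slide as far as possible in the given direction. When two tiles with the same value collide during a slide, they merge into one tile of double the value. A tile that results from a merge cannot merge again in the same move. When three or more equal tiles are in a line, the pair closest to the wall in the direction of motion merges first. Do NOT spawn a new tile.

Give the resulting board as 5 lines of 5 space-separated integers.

Answer:   0   0   0  64  32
  0   0   0  64  32
  0   0  32   4   8
  0   0   0   2 128
  0   0   0   0  16

Derivation:
Slide right:
row 0: [0, 64, 0, 16, 16] -> [0, 0, 0, 64, 32]
row 1: [64, 16, 0, 16, 0] -> [0, 0, 0, 64, 32]
row 2: [0, 32, 0, 4, 8] -> [0, 0, 32, 4, 8]
row 3: [0, 0, 2, 64, 64] -> [0, 0, 0, 2, 128]
row 4: [0, 16, 0, 0, 0] -> [0, 0, 0, 0, 16]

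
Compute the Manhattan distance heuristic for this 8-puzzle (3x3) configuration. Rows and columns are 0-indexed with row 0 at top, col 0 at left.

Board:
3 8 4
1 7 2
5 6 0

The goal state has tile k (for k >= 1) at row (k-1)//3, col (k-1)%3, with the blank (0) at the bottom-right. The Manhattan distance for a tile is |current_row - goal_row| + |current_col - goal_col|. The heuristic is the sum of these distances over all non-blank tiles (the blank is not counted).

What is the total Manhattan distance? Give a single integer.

Answer: 16

Derivation:
Tile 3: (0,0)->(0,2) = 2
Tile 8: (0,1)->(2,1) = 2
Tile 4: (0,2)->(1,0) = 3
Tile 1: (1,0)->(0,0) = 1
Tile 7: (1,1)->(2,0) = 2
Tile 2: (1,2)->(0,1) = 2
Tile 5: (2,0)->(1,1) = 2
Tile 6: (2,1)->(1,2) = 2
Sum: 2 + 2 + 3 + 1 + 2 + 2 + 2 + 2 = 16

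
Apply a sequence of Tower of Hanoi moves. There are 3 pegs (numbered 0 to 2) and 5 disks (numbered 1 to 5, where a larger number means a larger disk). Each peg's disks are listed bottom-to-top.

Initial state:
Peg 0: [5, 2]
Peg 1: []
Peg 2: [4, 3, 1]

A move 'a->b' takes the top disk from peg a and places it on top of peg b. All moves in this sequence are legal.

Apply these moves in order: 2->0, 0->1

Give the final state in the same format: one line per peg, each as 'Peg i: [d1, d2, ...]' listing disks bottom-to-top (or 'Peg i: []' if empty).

Answer: Peg 0: [5, 2]
Peg 1: [1]
Peg 2: [4, 3]

Derivation:
After move 1 (2->0):
Peg 0: [5, 2, 1]
Peg 1: []
Peg 2: [4, 3]

After move 2 (0->1):
Peg 0: [5, 2]
Peg 1: [1]
Peg 2: [4, 3]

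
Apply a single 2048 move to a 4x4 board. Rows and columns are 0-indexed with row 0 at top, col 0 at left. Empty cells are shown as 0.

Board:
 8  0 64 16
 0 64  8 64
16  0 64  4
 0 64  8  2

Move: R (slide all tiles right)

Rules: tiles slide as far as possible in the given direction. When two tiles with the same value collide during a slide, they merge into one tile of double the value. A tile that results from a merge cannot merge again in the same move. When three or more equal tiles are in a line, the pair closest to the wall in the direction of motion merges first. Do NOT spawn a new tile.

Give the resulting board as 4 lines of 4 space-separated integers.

Answer:  0  8 64 16
 0 64  8 64
 0 16 64  4
 0 64  8  2

Derivation:
Slide right:
row 0: [8, 0, 64, 16] -> [0, 8, 64, 16]
row 1: [0, 64, 8, 64] -> [0, 64, 8, 64]
row 2: [16, 0, 64, 4] -> [0, 16, 64, 4]
row 3: [0, 64, 8, 2] -> [0, 64, 8, 2]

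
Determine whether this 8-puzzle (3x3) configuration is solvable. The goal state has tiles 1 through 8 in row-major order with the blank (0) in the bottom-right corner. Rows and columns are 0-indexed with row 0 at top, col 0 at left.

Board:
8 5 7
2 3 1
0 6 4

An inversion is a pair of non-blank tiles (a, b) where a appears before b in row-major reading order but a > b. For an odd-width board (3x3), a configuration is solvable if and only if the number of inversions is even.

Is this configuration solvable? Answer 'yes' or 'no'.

Answer: no

Derivation:
Inversions (pairs i<j in row-major order where tile[i] > tile[j] > 0): 19
19 is odd, so the puzzle is not solvable.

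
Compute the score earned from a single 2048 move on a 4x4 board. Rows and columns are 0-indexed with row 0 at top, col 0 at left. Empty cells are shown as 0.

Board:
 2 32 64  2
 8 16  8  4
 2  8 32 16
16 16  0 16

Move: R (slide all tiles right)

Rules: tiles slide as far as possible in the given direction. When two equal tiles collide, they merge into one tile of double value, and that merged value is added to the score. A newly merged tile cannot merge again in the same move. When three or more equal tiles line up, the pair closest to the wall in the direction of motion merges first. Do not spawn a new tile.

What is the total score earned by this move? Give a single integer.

Slide right:
row 0: [2, 32, 64, 2] -> [2, 32, 64, 2]  score +0 (running 0)
row 1: [8, 16, 8, 4] -> [8, 16, 8, 4]  score +0 (running 0)
row 2: [2, 8, 32, 16] -> [2, 8, 32, 16]  score +0 (running 0)
row 3: [16, 16, 0, 16] -> [0, 0, 16, 32]  score +32 (running 32)
Board after move:
 2 32 64  2
 8 16  8  4
 2  8 32 16
 0  0 16 32

Answer: 32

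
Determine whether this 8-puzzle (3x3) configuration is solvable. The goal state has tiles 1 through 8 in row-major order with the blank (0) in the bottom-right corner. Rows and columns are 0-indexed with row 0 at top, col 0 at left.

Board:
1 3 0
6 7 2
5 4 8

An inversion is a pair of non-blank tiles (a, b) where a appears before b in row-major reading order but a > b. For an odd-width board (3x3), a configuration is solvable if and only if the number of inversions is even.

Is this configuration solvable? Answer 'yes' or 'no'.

Answer: yes

Derivation:
Inversions (pairs i<j in row-major order where tile[i] > tile[j] > 0): 8
8 is even, so the puzzle is solvable.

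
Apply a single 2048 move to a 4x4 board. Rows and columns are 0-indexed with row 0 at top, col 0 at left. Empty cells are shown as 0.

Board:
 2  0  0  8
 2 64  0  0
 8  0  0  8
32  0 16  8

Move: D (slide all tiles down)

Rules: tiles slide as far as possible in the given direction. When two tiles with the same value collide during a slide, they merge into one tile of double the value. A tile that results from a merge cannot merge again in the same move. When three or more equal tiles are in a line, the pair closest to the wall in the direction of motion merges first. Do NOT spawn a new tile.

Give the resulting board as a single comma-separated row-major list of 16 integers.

Answer: 0, 0, 0, 0, 4, 0, 0, 0, 8, 0, 0, 8, 32, 64, 16, 16

Derivation:
Slide down:
col 0: [2, 2, 8, 32] -> [0, 4, 8, 32]
col 1: [0, 64, 0, 0] -> [0, 0, 0, 64]
col 2: [0, 0, 0, 16] -> [0, 0, 0, 16]
col 3: [8, 0, 8, 8] -> [0, 0, 8, 16]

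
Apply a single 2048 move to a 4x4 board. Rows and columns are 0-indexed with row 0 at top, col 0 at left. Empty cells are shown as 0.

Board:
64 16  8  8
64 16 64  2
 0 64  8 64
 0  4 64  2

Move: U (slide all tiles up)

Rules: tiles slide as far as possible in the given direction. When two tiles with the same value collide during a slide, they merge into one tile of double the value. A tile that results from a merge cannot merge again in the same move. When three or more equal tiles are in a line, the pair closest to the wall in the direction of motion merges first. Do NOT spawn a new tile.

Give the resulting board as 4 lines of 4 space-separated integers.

Answer: 128  32   8   8
  0  64  64   2
  0   4   8  64
  0   0  64   2

Derivation:
Slide up:
col 0: [64, 64, 0, 0] -> [128, 0, 0, 0]
col 1: [16, 16, 64, 4] -> [32, 64, 4, 0]
col 2: [8, 64, 8, 64] -> [8, 64, 8, 64]
col 3: [8, 2, 64, 2] -> [8, 2, 64, 2]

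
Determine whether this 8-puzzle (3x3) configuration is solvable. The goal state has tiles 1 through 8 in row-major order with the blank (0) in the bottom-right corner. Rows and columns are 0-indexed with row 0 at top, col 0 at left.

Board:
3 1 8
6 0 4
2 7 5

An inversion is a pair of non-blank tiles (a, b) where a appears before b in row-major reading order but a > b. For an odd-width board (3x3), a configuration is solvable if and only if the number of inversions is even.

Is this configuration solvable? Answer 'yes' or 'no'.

Answer: yes

Derivation:
Inversions (pairs i<j in row-major order where tile[i] > tile[j] > 0): 12
12 is even, so the puzzle is solvable.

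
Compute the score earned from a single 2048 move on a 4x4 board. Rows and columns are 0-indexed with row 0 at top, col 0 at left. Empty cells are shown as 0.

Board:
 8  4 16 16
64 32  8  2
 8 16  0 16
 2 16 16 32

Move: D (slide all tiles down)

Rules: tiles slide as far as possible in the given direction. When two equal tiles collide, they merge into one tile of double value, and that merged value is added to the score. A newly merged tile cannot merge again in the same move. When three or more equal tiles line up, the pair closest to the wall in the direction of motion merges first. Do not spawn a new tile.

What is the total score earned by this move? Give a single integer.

Answer: 32

Derivation:
Slide down:
col 0: [8, 64, 8, 2] -> [8, 64, 8, 2]  score +0 (running 0)
col 1: [4, 32, 16, 16] -> [0, 4, 32, 32]  score +32 (running 32)
col 2: [16, 8, 0, 16] -> [0, 16, 8, 16]  score +0 (running 32)
col 3: [16, 2, 16, 32] -> [16, 2, 16, 32]  score +0 (running 32)
Board after move:
 8  0  0 16
64  4 16  2
 8 32  8 16
 2 32 16 32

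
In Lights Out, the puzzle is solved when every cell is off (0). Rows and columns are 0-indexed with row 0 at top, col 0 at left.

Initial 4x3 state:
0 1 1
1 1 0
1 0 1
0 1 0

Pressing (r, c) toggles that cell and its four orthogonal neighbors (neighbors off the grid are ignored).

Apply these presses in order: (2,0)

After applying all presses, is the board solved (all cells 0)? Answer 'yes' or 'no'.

Answer: no

Derivation:
After press 1 at (2,0):
0 1 1
0 1 0
0 1 1
1 1 0

Lights still on: 7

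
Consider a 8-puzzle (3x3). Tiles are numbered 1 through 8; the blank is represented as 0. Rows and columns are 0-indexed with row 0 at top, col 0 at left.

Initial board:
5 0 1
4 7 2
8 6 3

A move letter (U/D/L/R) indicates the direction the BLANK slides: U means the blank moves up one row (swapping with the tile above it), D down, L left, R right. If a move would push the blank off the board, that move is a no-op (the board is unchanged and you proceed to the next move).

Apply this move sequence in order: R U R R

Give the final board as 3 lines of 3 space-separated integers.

After move 1 (R):
5 1 0
4 7 2
8 6 3

After move 2 (U):
5 1 0
4 7 2
8 6 3

After move 3 (R):
5 1 0
4 7 2
8 6 3

After move 4 (R):
5 1 0
4 7 2
8 6 3

Answer: 5 1 0
4 7 2
8 6 3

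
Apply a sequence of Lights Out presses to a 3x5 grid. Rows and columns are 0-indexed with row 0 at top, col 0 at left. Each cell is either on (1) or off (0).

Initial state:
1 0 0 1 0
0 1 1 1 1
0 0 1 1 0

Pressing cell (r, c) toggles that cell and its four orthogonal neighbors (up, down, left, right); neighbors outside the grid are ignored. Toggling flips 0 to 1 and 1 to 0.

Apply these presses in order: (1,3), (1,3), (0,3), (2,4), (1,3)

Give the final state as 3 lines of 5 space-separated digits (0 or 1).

After press 1 at (1,3):
1 0 0 0 0
0 1 0 0 0
0 0 1 0 0

After press 2 at (1,3):
1 0 0 1 0
0 1 1 1 1
0 0 1 1 0

After press 3 at (0,3):
1 0 1 0 1
0 1 1 0 1
0 0 1 1 0

After press 4 at (2,4):
1 0 1 0 1
0 1 1 0 0
0 0 1 0 1

After press 5 at (1,3):
1 0 1 1 1
0 1 0 1 1
0 0 1 1 1

Answer: 1 0 1 1 1
0 1 0 1 1
0 0 1 1 1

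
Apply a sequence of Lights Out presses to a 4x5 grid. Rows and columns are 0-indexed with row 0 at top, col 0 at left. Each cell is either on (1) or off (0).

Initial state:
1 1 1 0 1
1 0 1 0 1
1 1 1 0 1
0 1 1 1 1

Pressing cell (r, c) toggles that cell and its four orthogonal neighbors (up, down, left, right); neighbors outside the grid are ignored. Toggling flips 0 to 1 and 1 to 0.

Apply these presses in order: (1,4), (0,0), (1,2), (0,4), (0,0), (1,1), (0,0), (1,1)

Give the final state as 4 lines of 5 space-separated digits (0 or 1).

After press 1 at (1,4):
1 1 1 0 0
1 0 1 1 0
1 1 1 0 0
0 1 1 1 1

After press 2 at (0,0):
0 0 1 0 0
0 0 1 1 0
1 1 1 0 0
0 1 1 1 1

After press 3 at (1,2):
0 0 0 0 0
0 1 0 0 0
1 1 0 0 0
0 1 1 1 1

After press 4 at (0,4):
0 0 0 1 1
0 1 0 0 1
1 1 0 0 0
0 1 1 1 1

After press 5 at (0,0):
1 1 0 1 1
1 1 0 0 1
1 1 0 0 0
0 1 1 1 1

After press 6 at (1,1):
1 0 0 1 1
0 0 1 0 1
1 0 0 0 0
0 1 1 1 1

After press 7 at (0,0):
0 1 0 1 1
1 0 1 0 1
1 0 0 0 0
0 1 1 1 1

After press 8 at (1,1):
0 0 0 1 1
0 1 0 0 1
1 1 0 0 0
0 1 1 1 1

Answer: 0 0 0 1 1
0 1 0 0 1
1 1 0 0 0
0 1 1 1 1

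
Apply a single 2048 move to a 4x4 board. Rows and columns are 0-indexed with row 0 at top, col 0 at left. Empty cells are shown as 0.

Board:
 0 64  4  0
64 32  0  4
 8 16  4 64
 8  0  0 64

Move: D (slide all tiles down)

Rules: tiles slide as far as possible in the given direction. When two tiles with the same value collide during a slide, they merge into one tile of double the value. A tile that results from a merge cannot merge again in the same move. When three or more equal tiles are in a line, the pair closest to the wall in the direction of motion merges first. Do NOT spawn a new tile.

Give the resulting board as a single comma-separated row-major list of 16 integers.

Answer: 0, 0, 0, 0, 0, 64, 0, 0, 64, 32, 0, 4, 16, 16, 8, 128

Derivation:
Slide down:
col 0: [0, 64, 8, 8] -> [0, 0, 64, 16]
col 1: [64, 32, 16, 0] -> [0, 64, 32, 16]
col 2: [4, 0, 4, 0] -> [0, 0, 0, 8]
col 3: [0, 4, 64, 64] -> [0, 0, 4, 128]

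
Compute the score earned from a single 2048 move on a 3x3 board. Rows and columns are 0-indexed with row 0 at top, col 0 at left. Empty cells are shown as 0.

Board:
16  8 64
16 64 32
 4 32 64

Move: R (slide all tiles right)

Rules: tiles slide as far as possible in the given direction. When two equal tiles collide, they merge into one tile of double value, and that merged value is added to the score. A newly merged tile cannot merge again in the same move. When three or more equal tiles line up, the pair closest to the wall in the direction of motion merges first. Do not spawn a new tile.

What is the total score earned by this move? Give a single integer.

Answer: 0

Derivation:
Slide right:
row 0: [16, 8, 64] -> [16, 8, 64]  score +0 (running 0)
row 1: [16, 64, 32] -> [16, 64, 32]  score +0 (running 0)
row 2: [4, 32, 64] -> [4, 32, 64]  score +0 (running 0)
Board after move:
16  8 64
16 64 32
 4 32 64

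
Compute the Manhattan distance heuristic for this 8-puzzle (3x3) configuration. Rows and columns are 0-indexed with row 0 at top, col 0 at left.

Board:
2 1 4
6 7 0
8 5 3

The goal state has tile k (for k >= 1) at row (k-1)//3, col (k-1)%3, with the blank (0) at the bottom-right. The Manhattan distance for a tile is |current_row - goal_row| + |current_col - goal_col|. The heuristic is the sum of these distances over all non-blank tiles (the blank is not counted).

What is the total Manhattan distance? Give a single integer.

Answer: 13

Derivation:
Tile 2: at (0,0), goal (0,1), distance |0-0|+|0-1| = 1
Tile 1: at (0,1), goal (0,0), distance |0-0|+|1-0| = 1
Tile 4: at (0,2), goal (1,0), distance |0-1|+|2-0| = 3
Tile 6: at (1,0), goal (1,2), distance |1-1|+|0-2| = 2
Tile 7: at (1,1), goal (2,0), distance |1-2|+|1-0| = 2
Tile 8: at (2,0), goal (2,1), distance |2-2|+|0-1| = 1
Tile 5: at (2,1), goal (1,1), distance |2-1|+|1-1| = 1
Tile 3: at (2,2), goal (0,2), distance |2-0|+|2-2| = 2
Sum: 1 + 1 + 3 + 2 + 2 + 1 + 1 + 2 = 13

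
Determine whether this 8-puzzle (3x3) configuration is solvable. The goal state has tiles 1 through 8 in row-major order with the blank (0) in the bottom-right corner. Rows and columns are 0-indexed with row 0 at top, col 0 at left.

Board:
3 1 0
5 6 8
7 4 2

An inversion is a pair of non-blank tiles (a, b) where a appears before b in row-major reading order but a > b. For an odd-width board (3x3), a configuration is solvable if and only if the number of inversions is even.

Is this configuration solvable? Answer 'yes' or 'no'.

Answer: yes

Derivation:
Inversions (pairs i<j in row-major order where tile[i] > tile[j] > 0): 12
12 is even, so the puzzle is solvable.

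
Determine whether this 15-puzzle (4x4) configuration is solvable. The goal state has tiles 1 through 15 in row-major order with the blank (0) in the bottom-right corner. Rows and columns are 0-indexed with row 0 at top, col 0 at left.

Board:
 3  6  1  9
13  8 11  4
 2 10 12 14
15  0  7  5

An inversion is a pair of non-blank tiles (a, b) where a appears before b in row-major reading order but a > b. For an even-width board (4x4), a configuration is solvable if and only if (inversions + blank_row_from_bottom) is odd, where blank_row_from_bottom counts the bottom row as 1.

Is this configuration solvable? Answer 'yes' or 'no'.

Inversions: 38
Blank is in row 3 (0-indexed from top), which is row 1 counting from the bottom (bottom = 1).
38 + 1 = 39, which is odd, so the puzzle is solvable.

Answer: yes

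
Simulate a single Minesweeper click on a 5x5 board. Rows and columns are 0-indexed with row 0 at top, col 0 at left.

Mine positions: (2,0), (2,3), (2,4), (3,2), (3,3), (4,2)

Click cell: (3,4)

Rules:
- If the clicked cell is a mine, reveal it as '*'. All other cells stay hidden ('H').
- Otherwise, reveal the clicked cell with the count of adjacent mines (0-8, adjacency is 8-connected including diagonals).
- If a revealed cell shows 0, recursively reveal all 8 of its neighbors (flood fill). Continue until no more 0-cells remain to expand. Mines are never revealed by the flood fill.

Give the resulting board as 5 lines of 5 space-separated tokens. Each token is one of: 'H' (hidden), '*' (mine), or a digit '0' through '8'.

H H H H H
H H H H H
H H H H H
H H H H 3
H H H H H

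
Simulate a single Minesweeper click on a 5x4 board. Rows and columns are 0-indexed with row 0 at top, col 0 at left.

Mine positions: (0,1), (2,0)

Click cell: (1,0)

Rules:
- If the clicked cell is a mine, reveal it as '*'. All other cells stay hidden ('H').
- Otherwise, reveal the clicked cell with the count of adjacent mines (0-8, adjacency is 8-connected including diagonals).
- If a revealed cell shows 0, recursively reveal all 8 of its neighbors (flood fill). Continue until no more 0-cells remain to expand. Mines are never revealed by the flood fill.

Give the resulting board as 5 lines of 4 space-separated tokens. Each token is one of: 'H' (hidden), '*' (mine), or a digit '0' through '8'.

H H H H
2 H H H
H H H H
H H H H
H H H H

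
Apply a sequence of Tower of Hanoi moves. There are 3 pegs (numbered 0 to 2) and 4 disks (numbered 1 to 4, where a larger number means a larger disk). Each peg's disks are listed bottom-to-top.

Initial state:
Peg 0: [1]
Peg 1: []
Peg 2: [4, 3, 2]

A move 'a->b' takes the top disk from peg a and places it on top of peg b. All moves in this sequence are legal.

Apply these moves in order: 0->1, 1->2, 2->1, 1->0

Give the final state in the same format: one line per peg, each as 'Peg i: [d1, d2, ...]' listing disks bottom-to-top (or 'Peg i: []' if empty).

After move 1 (0->1):
Peg 0: []
Peg 1: [1]
Peg 2: [4, 3, 2]

After move 2 (1->2):
Peg 0: []
Peg 1: []
Peg 2: [4, 3, 2, 1]

After move 3 (2->1):
Peg 0: []
Peg 1: [1]
Peg 2: [4, 3, 2]

After move 4 (1->0):
Peg 0: [1]
Peg 1: []
Peg 2: [4, 3, 2]

Answer: Peg 0: [1]
Peg 1: []
Peg 2: [4, 3, 2]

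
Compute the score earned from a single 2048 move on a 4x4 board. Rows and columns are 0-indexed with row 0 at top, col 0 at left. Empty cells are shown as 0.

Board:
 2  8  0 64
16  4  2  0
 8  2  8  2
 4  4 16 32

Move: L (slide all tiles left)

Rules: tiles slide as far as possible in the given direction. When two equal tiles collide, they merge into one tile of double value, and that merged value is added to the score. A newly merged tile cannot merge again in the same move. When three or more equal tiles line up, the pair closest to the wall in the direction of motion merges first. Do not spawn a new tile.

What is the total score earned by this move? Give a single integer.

Slide left:
row 0: [2, 8, 0, 64] -> [2, 8, 64, 0]  score +0 (running 0)
row 1: [16, 4, 2, 0] -> [16, 4, 2, 0]  score +0 (running 0)
row 2: [8, 2, 8, 2] -> [8, 2, 8, 2]  score +0 (running 0)
row 3: [4, 4, 16, 32] -> [8, 16, 32, 0]  score +8 (running 8)
Board after move:
 2  8 64  0
16  4  2  0
 8  2  8  2
 8 16 32  0

Answer: 8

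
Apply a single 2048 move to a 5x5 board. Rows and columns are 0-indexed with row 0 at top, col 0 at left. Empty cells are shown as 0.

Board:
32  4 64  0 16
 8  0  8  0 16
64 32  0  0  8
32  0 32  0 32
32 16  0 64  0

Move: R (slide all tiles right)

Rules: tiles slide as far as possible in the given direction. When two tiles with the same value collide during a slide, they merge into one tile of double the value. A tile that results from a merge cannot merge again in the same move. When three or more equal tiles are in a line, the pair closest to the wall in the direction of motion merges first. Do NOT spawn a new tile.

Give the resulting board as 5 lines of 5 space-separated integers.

Answer:  0 32  4 64 16
 0  0  0 16 16
 0  0 64 32  8
 0  0  0 32 64
 0  0 32 16 64

Derivation:
Slide right:
row 0: [32, 4, 64, 0, 16] -> [0, 32, 4, 64, 16]
row 1: [8, 0, 8, 0, 16] -> [0, 0, 0, 16, 16]
row 2: [64, 32, 0, 0, 8] -> [0, 0, 64, 32, 8]
row 3: [32, 0, 32, 0, 32] -> [0, 0, 0, 32, 64]
row 4: [32, 16, 0, 64, 0] -> [0, 0, 32, 16, 64]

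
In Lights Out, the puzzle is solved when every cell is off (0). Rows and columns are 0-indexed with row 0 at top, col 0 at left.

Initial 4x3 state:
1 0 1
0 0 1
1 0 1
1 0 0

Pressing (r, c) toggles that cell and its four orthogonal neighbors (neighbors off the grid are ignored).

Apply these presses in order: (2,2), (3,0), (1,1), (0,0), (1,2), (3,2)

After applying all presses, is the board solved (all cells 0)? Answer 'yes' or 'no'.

Answer: yes

Derivation:
After press 1 at (2,2):
1 0 1
0 0 0
1 1 0
1 0 1

After press 2 at (3,0):
1 0 1
0 0 0
0 1 0
0 1 1

After press 3 at (1,1):
1 1 1
1 1 1
0 0 0
0 1 1

After press 4 at (0,0):
0 0 1
0 1 1
0 0 0
0 1 1

After press 5 at (1,2):
0 0 0
0 0 0
0 0 1
0 1 1

After press 6 at (3,2):
0 0 0
0 0 0
0 0 0
0 0 0

Lights still on: 0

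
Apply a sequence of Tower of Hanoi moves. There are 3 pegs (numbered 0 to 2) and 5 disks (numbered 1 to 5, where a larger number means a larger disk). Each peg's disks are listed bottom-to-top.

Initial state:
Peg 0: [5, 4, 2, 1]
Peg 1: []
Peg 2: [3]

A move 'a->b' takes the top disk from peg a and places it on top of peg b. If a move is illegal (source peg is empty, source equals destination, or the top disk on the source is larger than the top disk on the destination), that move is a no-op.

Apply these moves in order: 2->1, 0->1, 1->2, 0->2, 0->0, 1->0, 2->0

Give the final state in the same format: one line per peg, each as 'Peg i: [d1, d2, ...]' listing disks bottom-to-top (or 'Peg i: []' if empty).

After move 1 (2->1):
Peg 0: [5, 4, 2, 1]
Peg 1: [3]
Peg 2: []

After move 2 (0->1):
Peg 0: [5, 4, 2]
Peg 1: [3, 1]
Peg 2: []

After move 3 (1->2):
Peg 0: [5, 4, 2]
Peg 1: [3]
Peg 2: [1]

After move 4 (0->2):
Peg 0: [5, 4, 2]
Peg 1: [3]
Peg 2: [1]

After move 5 (0->0):
Peg 0: [5, 4, 2]
Peg 1: [3]
Peg 2: [1]

After move 6 (1->0):
Peg 0: [5, 4, 2]
Peg 1: [3]
Peg 2: [1]

After move 7 (2->0):
Peg 0: [5, 4, 2, 1]
Peg 1: [3]
Peg 2: []

Answer: Peg 0: [5, 4, 2, 1]
Peg 1: [3]
Peg 2: []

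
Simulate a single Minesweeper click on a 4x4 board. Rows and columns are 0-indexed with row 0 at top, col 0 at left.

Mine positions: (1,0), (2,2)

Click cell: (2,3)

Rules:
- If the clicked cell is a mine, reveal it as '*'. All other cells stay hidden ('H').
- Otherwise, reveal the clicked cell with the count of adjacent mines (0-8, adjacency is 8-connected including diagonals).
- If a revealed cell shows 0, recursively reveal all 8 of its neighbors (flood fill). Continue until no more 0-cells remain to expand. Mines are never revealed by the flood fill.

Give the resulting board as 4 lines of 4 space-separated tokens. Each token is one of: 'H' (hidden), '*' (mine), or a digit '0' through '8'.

H H H H
H H H H
H H H 1
H H H H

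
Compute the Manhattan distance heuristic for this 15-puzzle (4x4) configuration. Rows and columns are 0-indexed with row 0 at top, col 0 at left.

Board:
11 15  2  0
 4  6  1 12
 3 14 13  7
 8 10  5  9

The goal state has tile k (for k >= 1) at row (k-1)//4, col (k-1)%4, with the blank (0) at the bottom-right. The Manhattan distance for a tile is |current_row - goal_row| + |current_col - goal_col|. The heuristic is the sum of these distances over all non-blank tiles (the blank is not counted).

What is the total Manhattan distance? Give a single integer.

Answer: 41

Derivation:
Tile 11: at (0,0), goal (2,2), distance |0-2|+|0-2| = 4
Tile 15: at (0,1), goal (3,2), distance |0-3|+|1-2| = 4
Tile 2: at (0,2), goal (0,1), distance |0-0|+|2-1| = 1
Tile 4: at (1,0), goal (0,3), distance |1-0|+|0-3| = 4
Tile 6: at (1,1), goal (1,1), distance |1-1|+|1-1| = 0
Tile 1: at (1,2), goal (0,0), distance |1-0|+|2-0| = 3
Tile 12: at (1,3), goal (2,3), distance |1-2|+|3-3| = 1
Tile 3: at (2,0), goal (0,2), distance |2-0|+|0-2| = 4
Tile 14: at (2,1), goal (3,1), distance |2-3|+|1-1| = 1
Tile 13: at (2,2), goal (3,0), distance |2-3|+|2-0| = 3
Tile 7: at (2,3), goal (1,2), distance |2-1|+|3-2| = 2
Tile 8: at (3,0), goal (1,3), distance |3-1|+|0-3| = 5
Tile 10: at (3,1), goal (2,1), distance |3-2|+|1-1| = 1
Tile 5: at (3,2), goal (1,0), distance |3-1|+|2-0| = 4
Tile 9: at (3,3), goal (2,0), distance |3-2|+|3-0| = 4
Sum: 4 + 4 + 1 + 4 + 0 + 3 + 1 + 4 + 1 + 3 + 2 + 5 + 1 + 4 + 4 = 41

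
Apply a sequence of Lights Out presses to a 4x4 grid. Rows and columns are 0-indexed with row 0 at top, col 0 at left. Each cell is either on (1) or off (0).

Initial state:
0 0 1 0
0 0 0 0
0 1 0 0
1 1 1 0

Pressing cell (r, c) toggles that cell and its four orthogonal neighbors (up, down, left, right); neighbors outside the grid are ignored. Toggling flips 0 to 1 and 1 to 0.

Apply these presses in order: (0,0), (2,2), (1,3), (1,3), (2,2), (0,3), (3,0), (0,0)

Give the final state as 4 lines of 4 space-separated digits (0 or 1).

After press 1 at (0,0):
1 1 1 0
1 0 0 0
0 1 0 0
1 1 1 0

After press 2 at (2,2):
1 1 1 0
1 0 1 0
0 0 1 1
1 1 0 0

After press 3 at (1,3):
1 1 1 1
1 0 0 1
0 0 1 0
1 1 0 0

After press 4 at (1,3):
1 1 1 0
1 0 1 0
0 0 1 1
1 1 0 0

After press 5 at (2,2):
1 1 1 0
1 0 0 0
0 1 0 0
1 1 1 0

After press 6 at (0,3):
1 1 0 1
1 0 0 1
0 1 0 0
1 1 1 0

After press 7 at (3,0):
1 1 0 1
1 0 0 1
1 1 0 0
0 0 1 0

After press 8 at (0,0):
0 0 0 1
0 0 0 1
1 1 0 0
0 0 1 0

Answer: 0 0 0 1
0 0 0 1
1 1 0 0
0 0 1 0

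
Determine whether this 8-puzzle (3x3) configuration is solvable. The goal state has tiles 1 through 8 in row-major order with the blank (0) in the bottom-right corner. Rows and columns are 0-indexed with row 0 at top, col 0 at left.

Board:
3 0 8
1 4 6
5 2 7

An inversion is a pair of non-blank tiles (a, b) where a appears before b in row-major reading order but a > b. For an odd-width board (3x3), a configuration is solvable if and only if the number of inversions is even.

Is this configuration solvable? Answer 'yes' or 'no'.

Inversions (pairs i<j in row-major order where tile[i] > tile[j] > 0): 12
12 is even, so the puzzle is solvable.

Answer: yes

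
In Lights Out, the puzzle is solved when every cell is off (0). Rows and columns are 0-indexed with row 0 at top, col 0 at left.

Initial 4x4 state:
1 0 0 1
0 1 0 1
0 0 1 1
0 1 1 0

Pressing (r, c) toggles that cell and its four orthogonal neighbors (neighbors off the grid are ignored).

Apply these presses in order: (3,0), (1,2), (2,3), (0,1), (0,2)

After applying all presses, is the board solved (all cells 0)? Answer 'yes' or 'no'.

Answer: no

Derivation:
After press 1 at (3,0):
1 0 0 1
0 1 0 1
1 0 1 1
1 0 1 0

After press 2 at (1,2):
1 0 1 1
0 0 1 0
1 0 0 1
1 0 1 0

After press 3 at (2,3):
1 0 1 1
0 0 1 1
1 0 1 0
1 0 1 1

After press 4 at (0,1):
0 1 0 1
0 1 1 1
1 0 1 0
1 0 1 1

After press 5 at (0,2):
0 0 1 0
0 1 0 1
1 0 1 0
1 0 1 1

Lights still on: 8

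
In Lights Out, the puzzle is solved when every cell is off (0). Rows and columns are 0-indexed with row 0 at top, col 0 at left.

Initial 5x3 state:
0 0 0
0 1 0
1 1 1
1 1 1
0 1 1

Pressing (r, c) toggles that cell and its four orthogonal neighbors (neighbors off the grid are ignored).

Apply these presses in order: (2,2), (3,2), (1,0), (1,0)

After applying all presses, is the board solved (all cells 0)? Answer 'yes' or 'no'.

After press 1 at (2,2):
0 0 0
0 1 1
1 0 0
1 1 0
0 1 1

After press 2 at (3,2):
0 0 0
0 1 1
1 0 1
1 0 1
0 1 0

After press 3 at (1,0):
1 0 0
1 0 1
0 0 1
1 0 1
0 1 0

After press 4 at (1,0):
0 0 0
0 1 1
1 0 1
1 0 1
0 1 0

Lights still on: 7

Answer: no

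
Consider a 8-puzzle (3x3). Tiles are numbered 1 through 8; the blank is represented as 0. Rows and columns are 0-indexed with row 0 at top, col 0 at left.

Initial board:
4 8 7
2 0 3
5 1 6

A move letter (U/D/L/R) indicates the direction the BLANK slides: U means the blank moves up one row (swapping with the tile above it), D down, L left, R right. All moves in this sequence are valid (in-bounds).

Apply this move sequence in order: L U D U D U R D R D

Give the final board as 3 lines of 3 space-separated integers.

After move 1 (L):
4 8 7
0 2 3
5 1 6

After move 2 (U):
0 8 7
4 2 3
5 1 6

After move 3 (D):
4 8 7
0 2 3
5 1 6

After move 4 (U):
0 8 7
4 2 3
5 1 6

After move 5 (D):
4 8 7
0 2 3
5 1 6

After move 6 (U):
0 8 7
4 2 3
5 1 6

After move 7 (R):
8 0 7
4 2 3
5 1 6

After move 8 (D):
8 2 7
4 0 3
5 1 6

After move 9 (R):
8 2 7
4 3 0
5 1 6

After move 10 (D):
8 2 7
4 3 6
5 1 0

Answer: 8 2 7
4 3 6
5 1 0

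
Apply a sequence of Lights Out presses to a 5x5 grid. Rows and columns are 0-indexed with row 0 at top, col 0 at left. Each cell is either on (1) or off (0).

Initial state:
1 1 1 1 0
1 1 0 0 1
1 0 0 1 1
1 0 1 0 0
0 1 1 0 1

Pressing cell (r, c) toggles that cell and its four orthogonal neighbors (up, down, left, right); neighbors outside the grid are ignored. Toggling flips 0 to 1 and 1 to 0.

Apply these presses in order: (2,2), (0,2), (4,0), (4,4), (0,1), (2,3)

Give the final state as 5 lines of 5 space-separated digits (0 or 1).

After press 1 at (2,2):
1 1 1 1 0
1 1 1 0 1
1 1 1 0 1
1 0 0 0 0
0 1 1 0 1

After press 2 at (0,2):
1 0 0 0 0
1 1 0 0 1
1 1 1 0 1
1 0 0 0 0
0 1 1 0 1

After press 3 at (4,0):
1 0 0 0 0
1 1 0 0 1
1 1 1 0 1
0 0 0 0 0
1 0 1 0 1

After press 4 at (4,4):
1 0 0 0 0
1 1 0 0 1
1 1 1 0 1
0 0 0 0 1
1 0 1 1 0

After press 5 at (0,1):
0 1 1 0 0
1 0 0 0 1
1 1 1 0 1
0 0 0 0 1
1 0 1 1 0

After press 6 at (2,3):
0 1 1 0 0
1 0 0 1 1
1 1 0 1 0
0 0 0 1 1
1 0 1 1 0

Answer: 0 1 1 0 0
1 0 0 1 1
1 1 0 1 0
0 0 0 1 1
1 0 1 1 0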